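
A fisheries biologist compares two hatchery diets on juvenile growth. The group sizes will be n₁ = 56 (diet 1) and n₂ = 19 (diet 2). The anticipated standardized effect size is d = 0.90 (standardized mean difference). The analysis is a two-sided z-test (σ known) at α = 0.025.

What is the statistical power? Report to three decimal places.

Noncentrality parameter: δ = d / √(1/n₁ + 1/n₂) = 0.90 / √(1/56 + 1/19) = 3.3899
Critical value for a two-sided test at α = 0.025: z_{α/2} = 2.241.
Power = Φ(δ − 2.241) + Φ(−δ − 2.241) = Φ(1.148) + Φ(-5.631) = 0.8746 + 0.0000 = 0.8746.

Power ≈ 0.875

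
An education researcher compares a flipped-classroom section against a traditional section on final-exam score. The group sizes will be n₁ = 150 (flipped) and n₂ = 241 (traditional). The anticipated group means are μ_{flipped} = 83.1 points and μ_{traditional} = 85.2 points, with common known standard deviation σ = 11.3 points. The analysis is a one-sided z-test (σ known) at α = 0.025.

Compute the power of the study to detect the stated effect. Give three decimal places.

Standardized effect: d = |μ_{flipped} − μ_{traditional}| / σ = |83.1 − 85.2| / 11.3 = 0.1858
Noncentrality parameter: δ = d / √(1/n₁ + 1/n₂) = 0.1858 / √(1/150 + 1/241) = 1.7869
One-sided α = 0.025 → critical value z_{0.025} = 1.960.
Power = P(Z > 1.960 − δ) = Φ(-0.173) = 0.4313.

Power ≈ 0.431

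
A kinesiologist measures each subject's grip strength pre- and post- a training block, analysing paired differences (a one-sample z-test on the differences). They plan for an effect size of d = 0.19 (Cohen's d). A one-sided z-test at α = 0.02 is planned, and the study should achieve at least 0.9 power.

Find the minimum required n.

For power 0.9 need Φ(δ − z_{0.02}) = 0.9, so δ = z_{0.02} + z_{0.10} = 2.054 + 1.282 = 3.335.
δ = d·√n ⇒ n = (δ/d)² = (3.335 / 0.19)² = 308.15.
Round up to the next whole unit.

n = 309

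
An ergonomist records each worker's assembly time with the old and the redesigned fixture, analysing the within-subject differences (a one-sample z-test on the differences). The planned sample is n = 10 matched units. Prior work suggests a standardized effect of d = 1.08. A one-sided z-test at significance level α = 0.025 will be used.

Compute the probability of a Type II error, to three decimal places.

β ≈ 0.073

Noncentrality parameter: δ = d·√n = 1.08 × √10 = 3.4153
Critical value for a one-sided test at α = 0.025: z_α = 1.960.
Power = Φ(δ − 1.960) = Φ(1.455) = 0.9272.
Type II error: β = 1 − power = 1 − 0.9272 = 0.0728.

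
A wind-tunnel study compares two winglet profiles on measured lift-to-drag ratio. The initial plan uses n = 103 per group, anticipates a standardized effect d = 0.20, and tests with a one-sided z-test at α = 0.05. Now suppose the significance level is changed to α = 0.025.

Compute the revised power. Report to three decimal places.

Power ≈ 0.300

δ = d·√(n/2) = 0.20 × √(103/2) = 1.4353 (unchanged). New critical value: z_{0.025} = 1.960.
Revised power = Φ(δ − 1.960) = Φ(-0.525) = 0.2999.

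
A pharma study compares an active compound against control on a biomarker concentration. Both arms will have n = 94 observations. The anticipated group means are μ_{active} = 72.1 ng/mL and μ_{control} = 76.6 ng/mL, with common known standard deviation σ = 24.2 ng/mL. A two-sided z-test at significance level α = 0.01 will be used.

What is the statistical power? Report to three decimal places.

Standardized effect: d = |μ_{active} − μ_{control}| / σ = |72.1 − 76.6| / 24.2 = 0.1860
Noncentrality parameter: δ = d·√(n/2) = 0.1860 × √(94/2) = 1.2748
Critical value for a two-sided test at α = 0.01: z_{α/2} = 2.576.
Power = Φ(δ − 2.576) + Φ(−δ − 2.576) = Φ(-1.301) + Φ(-3.851) = 0.0966 + 0.0001 = 0.0967.

Power ≈ 0.097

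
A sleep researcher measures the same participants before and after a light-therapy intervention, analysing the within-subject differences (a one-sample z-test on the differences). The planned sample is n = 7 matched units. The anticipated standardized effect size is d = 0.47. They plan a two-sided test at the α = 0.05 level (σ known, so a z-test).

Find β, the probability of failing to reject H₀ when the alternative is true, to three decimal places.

β ≈ 0.762

Noncentrality parameter: λ = d·√n = 0.47 × √7 = 1.2435
Critical value for a two-sided test at α = 0.05: z_{α/2} = 1.960.
Power = Φ(λ − 1.960) + Φ(−λ − 1.960) = Φ(-0.716) + Φ(-3.203) = 0.2369 + 0.0007 = 0.2375.
Type II error: β = 1 − power = 1 − 0.2375 = 0.7625.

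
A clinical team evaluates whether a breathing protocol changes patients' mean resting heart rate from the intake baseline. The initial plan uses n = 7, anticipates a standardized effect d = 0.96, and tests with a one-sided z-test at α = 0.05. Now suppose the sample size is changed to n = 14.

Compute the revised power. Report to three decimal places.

With n = 14: δ = d·√n = 0.96 × √14 = 3.5920. Critical value z_{0.05} = 1.645.
Revised power = Φ(δ − 1.645) = Φ(1.947) = 0.9742.

Power ≈ 0.974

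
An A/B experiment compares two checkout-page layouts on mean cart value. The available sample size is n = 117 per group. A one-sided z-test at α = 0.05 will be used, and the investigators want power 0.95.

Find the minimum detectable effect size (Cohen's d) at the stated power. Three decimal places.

Need Φ(δ − 1.645) = 0.95, so δ = 1.645 + 1.645 = 3.290.
δ = d·√(n/2) ⇒ d = δ/√(n/2) = 3.290/√(117/2) = 0.4301.

d ≈ 0.430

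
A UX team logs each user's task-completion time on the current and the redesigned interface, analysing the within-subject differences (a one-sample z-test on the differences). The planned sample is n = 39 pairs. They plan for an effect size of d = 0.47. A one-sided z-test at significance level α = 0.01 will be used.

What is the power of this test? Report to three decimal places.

Noncentrality parameter: λ = d·√n = 0.47 × √39 = 2.9351
Critical value for a one-sided test at α = 0.01: z_α = 2.326.
Power = P(Z > 2.326 − λ) = Φ(0.609) = 0.7287.

Power ≈ 0.729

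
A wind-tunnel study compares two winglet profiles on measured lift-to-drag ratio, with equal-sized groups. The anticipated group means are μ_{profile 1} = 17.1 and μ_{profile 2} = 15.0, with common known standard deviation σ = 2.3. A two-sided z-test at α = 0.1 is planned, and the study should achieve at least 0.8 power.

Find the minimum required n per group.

Standardized effect: d = |μ_{profile 1} − μ_{profile 2}| / σ = |17.1 − 15.0| / 2.3 = 0.9130
For power 0.8 need Φ(δ − z_{0.05}) = 0.8, so δ = z_{0.05} + z_{0.20} = 1.645 + 0.842 = 2.486.
(The Φ(−δ − z_{α/2}) term is vanishingly small for δ > 0 and is dropped in the standard sample-size formula.)
δ = d·√(n/2) ⇒ n = 2(δ/d)² = 2 × (2.486 / 0.9130)² = 14.83.
Round up to the next whole unit.

n = 15 per group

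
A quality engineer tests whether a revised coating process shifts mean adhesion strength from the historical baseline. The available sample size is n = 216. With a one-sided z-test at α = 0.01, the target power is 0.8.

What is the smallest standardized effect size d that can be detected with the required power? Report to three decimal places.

Need Φ(δ − 2.326) = 0.8, so δ = 2.326 + 0.842 = 3.168.
δ = d·√n ⇒ d = δ/√n = 3.168/√216 = 0.2156.

d ≈ 0.216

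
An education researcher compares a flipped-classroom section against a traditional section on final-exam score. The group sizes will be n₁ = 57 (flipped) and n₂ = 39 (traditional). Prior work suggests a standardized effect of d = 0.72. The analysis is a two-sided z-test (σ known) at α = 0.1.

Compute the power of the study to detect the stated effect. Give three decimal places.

Power ≈ 0.966

Noncentrality parameter: δ = d / √(1/n₁ + 1/n₂) = 0.72 / √(1/57 + 1/39) = 3.4647
Critical value for a two-sided test at α = 0.1: z_{α/2} = 1.645.
Power = Φ(δ − 1.645) + Φ(−δ − 1.645) = Φ(1.820) + Φ(-5.110) = 0.9656 + 0.0000 = 0.9656.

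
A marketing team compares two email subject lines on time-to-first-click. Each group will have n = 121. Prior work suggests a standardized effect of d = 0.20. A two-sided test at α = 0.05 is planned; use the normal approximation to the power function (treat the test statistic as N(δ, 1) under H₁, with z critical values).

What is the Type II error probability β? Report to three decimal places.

Noncentrality parameter: δ = d·√(n/2) = 0.20 × √(121/2) = 1.5556
Critical value for a two-sided test at α = 0.05: z_{α/2} = 1.960.
Power = Φ(δ − 1.960) + Φ(−δ − 1.960) = Φ(-0.404) + Φ(-3.516) = 0.3430 + 0.0002 = 0.3432.
Type II error: β = 1 − power = 1 − 0.3432 = 0.6568.

β ≈ 0.657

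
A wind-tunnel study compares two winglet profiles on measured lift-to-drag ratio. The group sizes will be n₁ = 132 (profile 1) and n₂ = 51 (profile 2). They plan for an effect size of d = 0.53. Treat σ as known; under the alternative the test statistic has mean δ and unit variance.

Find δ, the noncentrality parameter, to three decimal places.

δ = d / √(1/n₁ + 1/n₂) = 0.53 / √(1/132 + 1/51) = 3.2146

δ ≈ 3.215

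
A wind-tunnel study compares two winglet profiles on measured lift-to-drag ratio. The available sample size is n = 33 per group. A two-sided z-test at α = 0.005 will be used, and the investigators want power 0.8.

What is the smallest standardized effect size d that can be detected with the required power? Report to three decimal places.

Required noncentrality: δ = z_{0.0025} + z_{0.20} = 2.807 + 0.842 = 3.649.
(Lower-tail contribution to power is negligible for δ > 0.)
δ = d·√(n/2) ⇒ d = δ/√(n/2) = 3.649/√(33/2) = 0.8982.

d ≈ 0.898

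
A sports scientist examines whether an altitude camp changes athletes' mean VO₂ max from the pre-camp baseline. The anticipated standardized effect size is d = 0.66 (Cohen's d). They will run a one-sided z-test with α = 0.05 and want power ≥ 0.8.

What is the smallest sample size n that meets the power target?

n = 15

For power 0.8 need Φ(δ − z_{0.05}) = 0.8, so δ = z_{0.05} + z_{0.20} = 1.645 + 0.842 = 2.486.
δ = d·√n ⇒ n = (δ/d)² = (2.486 / 0.66)² = 14.19.
Round up to the next whole unit.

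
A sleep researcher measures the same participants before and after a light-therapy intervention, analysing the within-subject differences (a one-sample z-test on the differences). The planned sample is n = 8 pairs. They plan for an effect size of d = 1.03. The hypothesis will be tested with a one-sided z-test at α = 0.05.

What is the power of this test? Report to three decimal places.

Power ≈ 0.898

Noncentrality parameter: δ = d·√n = 1.03 × √8 = 2.9133
One-sided α = 0.05 → critical value z_{0.05} = 1.645.
Power = P(Z > 1.645 − δ) = Φ(1.268) = 0.8977.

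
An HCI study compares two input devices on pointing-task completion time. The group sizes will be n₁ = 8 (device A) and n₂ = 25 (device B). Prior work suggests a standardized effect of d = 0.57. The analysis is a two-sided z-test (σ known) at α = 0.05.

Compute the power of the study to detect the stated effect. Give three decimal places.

Noncentrality parameter: δ = d / √(1/n₁ + 1/n₂) = 0.57 / √(1/8 + 1/25) = 1.4032
Two-sided α = 0.05 → critical value z_{0.025} = 1.960.
Power = Φ(δ − 1.960) + Φ(−δ − 1.960) = Φ(-0.557) + Φ(-3.363) = 0.2889 + 0.0004 = 0.2892.

Power ≈ 0.289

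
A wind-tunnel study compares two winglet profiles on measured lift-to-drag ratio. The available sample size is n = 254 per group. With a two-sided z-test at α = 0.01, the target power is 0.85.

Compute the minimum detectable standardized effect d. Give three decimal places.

d ≈ 0.321

Required noncentrality: δ = z_{0.005} + z_{0.15} = 2.576 + 1.036 = 3.612.
(The second rejection-region term Φ(−δ − z_{α/2}) is negligible and dropped.)
δ = d·√(n/2) ⇒ d = δ/√(n/2) = 3.612/√(254/2) = 0.3205.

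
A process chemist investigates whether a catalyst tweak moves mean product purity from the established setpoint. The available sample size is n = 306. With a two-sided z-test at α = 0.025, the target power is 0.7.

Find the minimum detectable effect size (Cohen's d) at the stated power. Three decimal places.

d ≈ 0.158

Required noncentrality: δ = z_{0.0125} + z_{0.30} = 2.241 + 0.524 = 2.766.
(Lower-tail contribution to power is negligible for δ > 0.)
δ = d·√n ⇒ d = δ/√n = 2.766/√306 = 0.1581.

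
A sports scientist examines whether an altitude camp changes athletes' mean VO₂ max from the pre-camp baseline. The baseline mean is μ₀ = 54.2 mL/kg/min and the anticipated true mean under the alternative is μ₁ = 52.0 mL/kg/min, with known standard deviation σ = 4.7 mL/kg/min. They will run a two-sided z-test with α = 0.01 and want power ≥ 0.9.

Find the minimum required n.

n = 68

Standardized effect: d = |μ₁ − μ₀| / σ = |52.0 − 54.2| / 4.7 = 0.4681
Set Φ(δ − 2.576) = 0.9; then δ − 2.576 = Φ⁻¹(0.9) = 1.282, giving δ = 3.857.
(The Φ(−δ − z_{α/2}) term is vanishingly small for δ > 0 and is dropped in the standard sample-size formula.)
δ = d·√n ⇒ n = (δ/d)² = (3.857 / 0.4681)² = 67.91.
Round up to the next whole unit.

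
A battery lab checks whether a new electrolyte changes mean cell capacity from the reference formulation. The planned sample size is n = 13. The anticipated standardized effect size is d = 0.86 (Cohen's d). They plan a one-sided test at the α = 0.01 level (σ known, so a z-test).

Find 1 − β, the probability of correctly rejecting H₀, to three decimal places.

Noncentrality parameter: δ = d·√n = 0.86 × √13 = 3.1008
One-sided α = 0.01 → critical value z_{0.01} = 2.326.
Power = Φ(δ − 2.326) = Φ(0.774) = 0.7807.

Power ≈ 0.781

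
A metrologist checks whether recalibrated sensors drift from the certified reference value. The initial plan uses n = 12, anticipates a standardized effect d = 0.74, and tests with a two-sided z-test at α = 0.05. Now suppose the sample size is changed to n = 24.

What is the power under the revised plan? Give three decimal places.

Power ≈ 0.952

With n = 24: δ = d·√n = 0.74 × √24 = 3.6252. Critical value z_{0.025} = 1.960.
Revised power = Φ(δ − 1.960) + Φ(−δ − 1.960) = Φ(1.665) + Φ(-5.585) = 0.9521 + 0.0000 = 0.9521.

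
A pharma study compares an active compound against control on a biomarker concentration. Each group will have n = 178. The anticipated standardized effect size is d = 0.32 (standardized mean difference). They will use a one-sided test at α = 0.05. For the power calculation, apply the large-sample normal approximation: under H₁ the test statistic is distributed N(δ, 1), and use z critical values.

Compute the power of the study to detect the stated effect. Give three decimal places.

Noncentrality parameter: δ = d·√(n/2) = 0.32 × √(178/2) = 3.0189
One-sided α = 0.05 → critical value z_{0.05} = 1.645.
Power = P(Z > 1.645 − δ) = Φ(1.374) = 0.9153.

Power ≈ 0.915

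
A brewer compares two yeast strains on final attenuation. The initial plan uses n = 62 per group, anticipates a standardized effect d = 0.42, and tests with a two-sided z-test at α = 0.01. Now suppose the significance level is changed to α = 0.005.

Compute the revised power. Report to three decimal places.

δ = d·√(n/2) = 0.42 × √(62/2) = 2.3385 (unchanged). New critical value: z_{0.0025} = 2.807.
Revised power = Φ(δ − 2.807) + Φ(−δ − 2.807) = Φ(-0.469) + Φ(-5.145) = 0.3197 + 0.0000 = 0.3197.

Power ≈ 0.320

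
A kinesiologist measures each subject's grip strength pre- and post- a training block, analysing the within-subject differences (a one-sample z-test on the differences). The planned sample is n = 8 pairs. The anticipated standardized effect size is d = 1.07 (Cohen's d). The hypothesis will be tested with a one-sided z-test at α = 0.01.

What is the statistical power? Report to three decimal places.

Power ≈ 0.758

Noncentrality parameter: δ = d·√n = 1.07 × √8 = 3.0264
Critical value for a one-sided test at α = 0.01: z_α = 2.326.
Power = P(Z > 2.326 − δ) = Φ(0.700) = 0.7581.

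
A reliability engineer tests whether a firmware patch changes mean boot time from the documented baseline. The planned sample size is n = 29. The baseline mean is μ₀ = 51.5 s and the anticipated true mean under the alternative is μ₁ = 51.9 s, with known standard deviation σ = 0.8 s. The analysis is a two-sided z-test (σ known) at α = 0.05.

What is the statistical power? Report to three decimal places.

Power ≈ 0.768

Standardized effect: d = |μ₁ − μ₀| / σ = |51.9 − 51.5| / 0.8 = 0.5000
Noncentrality parameter: δ = d·√n = 0.5000 × √29 = 2.6926
Critical value for a two-sided test at α = 0.05: z_{α/2} = 1.960.
Power = Φ(δ − 1.960) + Φ(−δ − 1.960) = Φ(0.733) + Φ(-4.653) = 0.7681 + 0.0000 = 0.7681.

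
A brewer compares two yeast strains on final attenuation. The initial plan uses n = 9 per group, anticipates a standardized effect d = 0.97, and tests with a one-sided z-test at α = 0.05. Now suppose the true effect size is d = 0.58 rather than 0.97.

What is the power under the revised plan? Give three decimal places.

Power ≈ 0.339

With d = 0.58: δ = d·√(n/2) = 0.58 × √(9/2) = 1.2304. Critical value z_{0.05} = 1.645.
Revised power = P(Z > 1.645 − δ) = Φ(-0.414) = 0.3393.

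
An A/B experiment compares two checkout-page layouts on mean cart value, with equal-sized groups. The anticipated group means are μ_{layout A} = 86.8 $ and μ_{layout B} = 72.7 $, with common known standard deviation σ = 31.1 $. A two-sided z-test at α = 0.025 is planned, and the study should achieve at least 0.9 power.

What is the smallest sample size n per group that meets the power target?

n = 121 per group

Standardized effect: d = |μ_{layout A} − μ_{layout B}| / σ = |86.8 − 72.7| / 31.1 = 0.4534
For power 0.9 need Φ(δ − z_{0.0125}) = 0.9, so δ = z_{0.0125} + z_{0.10} = 2.241 + 1.282 = 3.523.
(For δ > 0 the lower-tail rejection region contributes negligibly to power, so the one-term inversion is standard.)
δ = d·√(n/2) ⇒ n = 2(δ/d)² = 2 × (3.523 / 0.4534)² = 120.76.
Rounding up, n = 121 per group.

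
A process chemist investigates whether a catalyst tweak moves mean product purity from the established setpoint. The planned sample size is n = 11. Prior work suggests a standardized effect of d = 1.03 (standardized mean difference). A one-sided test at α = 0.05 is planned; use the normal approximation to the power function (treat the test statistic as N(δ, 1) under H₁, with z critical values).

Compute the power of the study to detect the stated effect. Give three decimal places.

Noncentrality parameter: δ = d·√n = 1.03 × √11 = 3.4161
Critical value for a one-sided test at α = 0.05: z_α = 1.645.
Power = P(Z > 1.645 − δ) = Φ(1.771) = 0.9617.

Power ≈ 0.962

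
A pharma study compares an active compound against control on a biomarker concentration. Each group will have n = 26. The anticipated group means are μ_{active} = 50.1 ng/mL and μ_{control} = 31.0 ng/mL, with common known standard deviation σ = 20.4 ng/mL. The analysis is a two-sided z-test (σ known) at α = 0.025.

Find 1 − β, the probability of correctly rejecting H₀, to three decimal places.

Standardized effect: d = |μ_{active} − μ_{control}| / σ = |50.1 − 31.0| / 20.4 = 0.9363
Noncentrality parameter: δ = d·√(n/2) = 0.9363 × √(26/2) = 3.3758
Critical value for a two-sided test at α = 0.025: z_{α/2} = 2.241.
Power = Φ(δ − 2.241) + Φ(−δ − 2.241) = Φ(1.134) + Φ(-5.617) = 0.8717 + 0.0000 = 0.8717.

Power ≈ 0.872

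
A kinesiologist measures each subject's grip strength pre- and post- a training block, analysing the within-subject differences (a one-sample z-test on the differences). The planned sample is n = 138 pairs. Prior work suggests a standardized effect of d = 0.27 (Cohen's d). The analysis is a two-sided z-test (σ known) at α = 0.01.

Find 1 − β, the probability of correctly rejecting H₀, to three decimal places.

Noncentrality parameter: δ = d·√n = 0.27 × √138 = 3.1718
Critical value for a two-sided test at α = 0.01: z_{α/2} = 2.576.
Power = Φ(δ − 2.576) + Φ(−δ − 2.576) = Φ(0.596) + Φ(-5.748) = 0.7244 + 0.0000 = 0.7244.

Power ≈ 0.724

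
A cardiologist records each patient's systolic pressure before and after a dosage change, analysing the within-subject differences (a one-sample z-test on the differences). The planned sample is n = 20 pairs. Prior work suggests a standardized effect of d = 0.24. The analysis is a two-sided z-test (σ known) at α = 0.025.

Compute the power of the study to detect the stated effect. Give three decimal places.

Power ≈ 0.122

Noncentrality parameter: δ = d·√n = 0.24 × √20 = 1.0733
Critical value for a two-sided test at α = 0.025: z_{α/2} = 2.241.
Power = Φ(δ − 2.241) + Φ(−δ − 2.241) = Φ(-1.168) + Φ(-3.315) = 0.1214 + 0.0005 = 0.1218.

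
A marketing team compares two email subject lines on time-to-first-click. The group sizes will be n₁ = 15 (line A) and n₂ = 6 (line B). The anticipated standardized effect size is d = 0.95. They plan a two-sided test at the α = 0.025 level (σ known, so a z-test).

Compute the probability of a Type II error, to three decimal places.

β ≈ 0.608

Noncentrality parameter: δ = d / √(1/n₁ + 1/n₂) = 0.95 / √(1/15 + 1/6) = 1.9667
Critical value for a two-sided test at α = 0.025: z_{α/2} = 2.241.
Power = Φ(δ − 2.241) + Φ(−δ − 2.241) = Φ(-0.275) + Φ(-4.208) = 0.3918 + 0.0000 = 0.3918.
Type II error: β = 1 − power = 1 − 0.3918 = 0.6082.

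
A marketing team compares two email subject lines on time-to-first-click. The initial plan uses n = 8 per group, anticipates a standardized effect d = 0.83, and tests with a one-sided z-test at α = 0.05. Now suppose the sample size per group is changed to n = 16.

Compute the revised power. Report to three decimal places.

With n = 16 per group: δ = d·√(n/2) = 0.83 × √(16/2) = 2.3476. Critical value z_{0.05} = 1.645.
Revised power = P(Z > 1.645 − δ) = Φ(0.703) = 0.7589.

Power ≈ 0.759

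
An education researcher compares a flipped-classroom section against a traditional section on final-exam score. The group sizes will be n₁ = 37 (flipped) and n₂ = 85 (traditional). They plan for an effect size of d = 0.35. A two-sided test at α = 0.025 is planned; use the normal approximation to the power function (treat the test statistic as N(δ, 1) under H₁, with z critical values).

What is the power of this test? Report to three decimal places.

Noncentrality parameter: δ = d / √(1/n₁ + 1/n₂) = 0.35 / √(1/37 + 1/85) = 1.7770
Critical value for a two-sided test at α = 0.025: z_{α/2} = 2.241.
Power = Φ(δ − 2.241) + Φ(−δ − 2.241) = Φ(-0.464) + Φ(-4.018) = 0.3212 + 0.0000 = 0.3212.

Power ≈ 0.321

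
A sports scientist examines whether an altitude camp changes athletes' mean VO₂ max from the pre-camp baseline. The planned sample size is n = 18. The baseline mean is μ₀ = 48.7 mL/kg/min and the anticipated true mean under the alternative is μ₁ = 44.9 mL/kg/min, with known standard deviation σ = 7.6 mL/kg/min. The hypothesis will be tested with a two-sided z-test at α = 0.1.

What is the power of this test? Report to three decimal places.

Power ≈ 0.683

Standardized effect: d = |μ₁ − μ₀| / σ = |44.9 − 48.7| / 7.6 = 0.5000
Noncentrality parameter: δ = d·√n = 0.5000 × √18 = 2.1213
Two-sided α = 0.1 → critical value z_{0.05} = 1.645.
Power = Φ(δ − 1.645) + Φ(−δ − 1.645) = Φ(0.476) + Φ(-3.766) = 0.6831 + 0.0001 = 0.6832.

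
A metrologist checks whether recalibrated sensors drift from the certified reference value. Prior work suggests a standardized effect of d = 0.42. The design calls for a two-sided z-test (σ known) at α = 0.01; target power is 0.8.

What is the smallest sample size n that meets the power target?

For power 0.8 need Φ(δ − z_{0.005}) = 0.8, so δ = z_{0.005} + z_{0.20} = 2.576 + 0.842 = 3.417.
(The Φ(−δ − z_{α/2}) term is vanishingly small for δ > 0 and is dropped in the standard sample-size formula.)
δ = d·√n ⇒ n = (δ/d)² = (3.417 / 0.42)² = 66.21.
Round up to the next whole unit.

n = 67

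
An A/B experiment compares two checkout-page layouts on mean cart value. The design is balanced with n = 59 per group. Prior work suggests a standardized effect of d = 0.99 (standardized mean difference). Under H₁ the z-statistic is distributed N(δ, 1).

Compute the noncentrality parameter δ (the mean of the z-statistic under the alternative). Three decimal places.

δ ≈ 5.377

δ = d·√(n/2) = 0.99 × √(59/2) = 5.3771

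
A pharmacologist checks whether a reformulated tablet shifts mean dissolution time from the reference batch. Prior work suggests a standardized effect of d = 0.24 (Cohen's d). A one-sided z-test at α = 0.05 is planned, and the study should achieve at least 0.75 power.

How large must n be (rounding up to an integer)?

For power 0.75 need Φ(δ − z_{0.05}) = 0.75, so δ = z_{0.05} + z_{0.25} = 1.645 + 0.674 = 2.319.
δ = d·√n ⇒ n = (δ/d)² = (2.319 / 0.24)² = 93.39.
Round up to the next whole unit.

n = 94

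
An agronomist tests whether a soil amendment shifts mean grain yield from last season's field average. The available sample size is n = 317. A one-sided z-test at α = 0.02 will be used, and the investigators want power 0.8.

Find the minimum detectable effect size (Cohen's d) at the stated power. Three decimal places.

Required noncentrality: δ = z_{0.02} + z_{0.20} = 2.054 + 0.842 = 2.895.
δ = d·√n ⇒ d = δ/√n = 2.895/√317 = 0.1626.

d ≈ 0.163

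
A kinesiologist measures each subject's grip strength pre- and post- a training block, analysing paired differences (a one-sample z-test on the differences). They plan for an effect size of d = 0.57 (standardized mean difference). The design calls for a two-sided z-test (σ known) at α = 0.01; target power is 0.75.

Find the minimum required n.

For power 0.75 need Φ(δ − z_{0.005}) = 0.75, so δ = z_{0.005} + z_{0.25} = 2.576 + 0.674 = 3.250.
(For δ > 0 the lower-tail rejection region contributes negligibly to power, so the one-term inversion is standard.)
δ = d·√n ⇒ n = (δ/d)² = (3.250 / 0.57)² = 32.52.
Rounding up, n = 33.

n = 33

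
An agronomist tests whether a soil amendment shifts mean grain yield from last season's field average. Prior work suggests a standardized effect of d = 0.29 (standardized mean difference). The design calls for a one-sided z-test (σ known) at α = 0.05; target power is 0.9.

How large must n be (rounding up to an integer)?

n = 102

Set Φ(δ − 1.645) = 0.9; then δ − 1.645 = Φ⁻¹(0.9) = 1.282, giving δ = 2.926.
δ = d·√n ⇒ n = (δ/d)² = (2.926 / 0.29)² = 101.83.
Round up to the next whole unit.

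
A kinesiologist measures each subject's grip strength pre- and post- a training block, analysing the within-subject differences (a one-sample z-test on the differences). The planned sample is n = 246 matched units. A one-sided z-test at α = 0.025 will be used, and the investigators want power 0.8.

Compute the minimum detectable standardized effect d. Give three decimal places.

Need Φ(δ − 1.960) = 0.8, so δ = 1.960 + 0.842 = 2.802.
δ = d·√n ⇒ d = δ/√n = 2.802/√246 = 0.1786.

d ≈ 0.179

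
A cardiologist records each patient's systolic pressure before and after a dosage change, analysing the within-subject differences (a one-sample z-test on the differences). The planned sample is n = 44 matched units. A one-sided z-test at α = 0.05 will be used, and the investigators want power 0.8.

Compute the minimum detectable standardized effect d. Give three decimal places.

Need Φ(δ − 1.645) = 0.8, so δ = 1.645 + 0.842 = 2.486.
δ = d·√n ⇒ d = δ/√n = 2.486/√44 = 0.3749.

d ≈ 0.375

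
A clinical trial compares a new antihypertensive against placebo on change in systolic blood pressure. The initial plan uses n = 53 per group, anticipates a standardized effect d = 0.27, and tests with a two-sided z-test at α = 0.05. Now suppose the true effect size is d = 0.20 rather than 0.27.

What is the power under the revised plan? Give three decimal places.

With d = 0.20: δ = d·√(n/2) = 0.20 × √(53/2) = 1.0296. Critical value z_{0.025} = 1.960.
Revised power = Φ(δ − 1.960) + Φ(−δ − 1.960) = Φ(-0.930) + Φ(-2.990) = 0.1761 + 0.0014 = 0.1775.

Power ≈ 0.177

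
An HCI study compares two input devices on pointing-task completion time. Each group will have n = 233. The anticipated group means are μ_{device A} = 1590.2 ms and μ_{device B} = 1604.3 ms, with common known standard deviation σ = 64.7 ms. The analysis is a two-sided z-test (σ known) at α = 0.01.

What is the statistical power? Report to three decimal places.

Power ≈ 0.412

Standardized effect: d = |μ_{device A} − μ_{device B}| / σ = |1590.2 − 1604.3| / 64.7 = 0.2179
Noncentrality parameter: λ = d·√(n/2) = 0.2179 × √(233/2) = 2.3522
Critical value for a two-sided test at α = 0.01: z_{α/2} = 2.576.
Power = Φ(λ − 2.576) + Φ(−λ − 2.576) = Φ(-0.224) + Φ(-4.928) = 0.4115 + 0.0000 = 0.4115.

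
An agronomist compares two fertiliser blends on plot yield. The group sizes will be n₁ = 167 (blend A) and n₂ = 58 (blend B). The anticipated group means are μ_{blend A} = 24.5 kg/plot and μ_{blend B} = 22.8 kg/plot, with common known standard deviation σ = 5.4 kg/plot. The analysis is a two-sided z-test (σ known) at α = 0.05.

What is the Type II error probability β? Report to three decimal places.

Standardized effect: d = |μ_{blend A} − μ_{blend B}| / σ = |24.5 − 22.8| / 5.4 = 0.3148
Noncentrality parameter: δ = d / √(1/n₁ + 1/n₂) = 0.3148 / √(1/167 + 1/58) = 2.0656
Two-sided α = 0.05 → critical value z_{0.025} = 1.960.
Power = Φ(δ − 1.960) + Φ(−δ − 1.960) = Φ(0.106) + Φ(-4.026) = 0.5420 + 0.0000 = 0.5421.
Type II error: β = 1 − power = 1 − 0.5421 = 0.4579.

β ≈ 0.458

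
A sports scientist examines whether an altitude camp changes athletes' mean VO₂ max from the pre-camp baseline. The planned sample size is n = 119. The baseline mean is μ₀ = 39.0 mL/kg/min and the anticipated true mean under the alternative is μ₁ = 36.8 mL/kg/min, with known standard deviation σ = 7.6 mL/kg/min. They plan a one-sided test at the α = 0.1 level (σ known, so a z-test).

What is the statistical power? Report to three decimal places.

Power ≈ 0.970

Standardized effect: d = |μ₁ − μ₀| / σ = |36.8 − 39.0| / 7.6 = 0.2895
Noncentrality parameter: δ = d·√n = 0.2895 × √119 = 3.1578
One-sided α = 0.1 → critical value z_{0.1} = 1.282.
Power = P(Z > 1.282 − δ) = Φ(1.876) = 0.9697.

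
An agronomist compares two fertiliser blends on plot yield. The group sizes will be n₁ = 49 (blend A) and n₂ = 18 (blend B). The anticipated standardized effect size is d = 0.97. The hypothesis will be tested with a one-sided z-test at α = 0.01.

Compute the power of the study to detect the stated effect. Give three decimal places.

Power ≈ 0.884

Noncentrality parameter: δ = d / √(1/n₁ + 1/n₂) = 0.97 / √(1/49 + 1/18) = 3.5194
One-sided α = 0.01 → critical value z_{0.01} = 2.326.
Power = P(Z > 2.326 − δ) = Φ(1.193) = 0.8836.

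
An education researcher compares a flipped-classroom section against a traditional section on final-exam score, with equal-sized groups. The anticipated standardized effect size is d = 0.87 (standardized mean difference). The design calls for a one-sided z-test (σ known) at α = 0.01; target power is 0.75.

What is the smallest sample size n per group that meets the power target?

n = 24 per group

For power 0.75 need Φ(δ − z_{0.01}) = 0.75, so δ = z_{0.01} + z_{0.25} = 2.326 + 0.674 = 3.001.
δ = d·√(n/2) ⇒ n = 2(δ/d)² = 2 × (3.001 / 0.87)² = 23.79.
Round up to the next whole unit.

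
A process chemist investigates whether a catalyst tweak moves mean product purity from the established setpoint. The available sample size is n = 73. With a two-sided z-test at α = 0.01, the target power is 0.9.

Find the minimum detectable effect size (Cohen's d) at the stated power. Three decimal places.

Required noncentrality: δ = z_{0.005} + z_{0.10} = 2.576 + 1.282 = 3.857.
(Lower-tail contribution to power is negligible for δ > 0.)
δ = d·√n ⇒ d = δ/√n = 3.857/√73 = 0.4515.

d ≈ 0.451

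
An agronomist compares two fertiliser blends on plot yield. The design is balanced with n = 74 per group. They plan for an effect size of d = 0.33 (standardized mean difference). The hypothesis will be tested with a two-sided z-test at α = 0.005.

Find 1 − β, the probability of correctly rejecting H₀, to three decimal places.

Power ≈ 0.212

Noncentrality parameter: δ = d·√(n/2) = 0.33 × √(74/2) = 2.0073
Two-sided α = 0.005 → critical value z_{0.0025} = 2.807.
Power = Φ(δ − 2.807) + Φ(−δ − 2.807) = Φ(-0.800) + Φ(-4.814) = 0.2119 + 0.0000 = 0.2119.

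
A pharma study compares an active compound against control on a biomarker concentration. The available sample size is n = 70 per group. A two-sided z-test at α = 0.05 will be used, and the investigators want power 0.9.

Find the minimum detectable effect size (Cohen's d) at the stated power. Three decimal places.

Need Φ(δ − 1.960) = 0.9, so δ = 1.960 + 1.282 = 3.242.
(The second rejection-region term Φ(−δ − z_{α/2}) is negligible and dropped.)
δ = d·√(n/2) ⇒ d = δ/√(n/2) = 3.242/√(70/2) = 0.5479.

d ≈ 0.548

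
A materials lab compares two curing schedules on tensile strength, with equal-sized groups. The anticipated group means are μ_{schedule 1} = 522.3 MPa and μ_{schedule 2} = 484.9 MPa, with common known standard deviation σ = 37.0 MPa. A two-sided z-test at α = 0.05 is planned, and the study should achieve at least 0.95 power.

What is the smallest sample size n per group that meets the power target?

n = 26 per group

Standardized effect: d = |μ_{schedule 1} − μ_{schedule 2}| / σ = |522.3 − 484.9| / 37.0 = 1.0108
For power 0.95 need Φ(δ − z_{0.025}) = 0.95, so δ = z_{0.025} + z_{0.05} = 1.960 + 1.645 = 3.605.
(The Φ(−δ − z_{α/2}) term is vanishingly small for δ > 0 and is dropped in the standard sample-size formula.)
δ = d·√(n/2) ⇒ n = 2(δ/d)² = 2 × (3.605 / 1.0108)² = 25.44.
Round up to the next whole unit.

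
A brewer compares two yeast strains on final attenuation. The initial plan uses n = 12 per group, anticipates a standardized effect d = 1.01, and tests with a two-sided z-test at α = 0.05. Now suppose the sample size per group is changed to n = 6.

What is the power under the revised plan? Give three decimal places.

With n = 6 per group: δ = d·√(n/2) = 1.01 × √(6/2) = 1.7494. Critical value z_{0.025} = 1.960.
Revised power = Φ(δ − 1.960) + Φ(−δ − 1.960) = Φ(-0.211) + Φ(-3.709) = 0.4166 + 0.0001 = 0.4167.

Power ≈ 0.417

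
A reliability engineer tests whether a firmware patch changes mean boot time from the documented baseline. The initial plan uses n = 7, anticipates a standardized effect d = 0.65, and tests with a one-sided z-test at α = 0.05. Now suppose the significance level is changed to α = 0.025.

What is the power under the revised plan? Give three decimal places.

δ = d·√n = 0.65 × √7 = 1.7197 (unchanged). New critical value: z_{0.025} = 1.960.
Revised power = P(Z > 1.960 − δ) = Φ(-0.240) = 0.4051.

Power ≈ 0.405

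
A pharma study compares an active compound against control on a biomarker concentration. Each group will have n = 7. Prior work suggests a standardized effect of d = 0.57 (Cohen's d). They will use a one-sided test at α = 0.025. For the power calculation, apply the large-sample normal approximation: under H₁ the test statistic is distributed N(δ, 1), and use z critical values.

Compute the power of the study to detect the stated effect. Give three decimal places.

Power ≈ 0.186

Noncentrality parameter: δ = d·√(n/2) = 0.57 × √(7/2) = 1.0664
Critical value for a one-sided test at α = 0.025: z_α = 1.960.
Power = P(Z > 1.960 − δ) = Φ(-0.894) = 0.1858.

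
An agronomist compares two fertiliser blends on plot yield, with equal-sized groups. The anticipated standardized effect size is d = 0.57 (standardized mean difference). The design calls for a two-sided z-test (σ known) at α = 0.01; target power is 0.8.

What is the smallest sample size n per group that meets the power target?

For power 0.8 need Φ(δ − z_{0.005}) = 0.8, so δ = z_{0.005} + z_{0.20} = 2.576 + 0.842 = 3.417.
(For δ > 0 the lower-tail rejection region contributes negligibly to power, so the one-term inversion is standard.)
δ = d·√(n/2) ⇒ n = 2(δ/d)² = 2 × (3.417 / 0.57)² = 71.89.
Rounding up, n = 72 per group.

n = 72 per group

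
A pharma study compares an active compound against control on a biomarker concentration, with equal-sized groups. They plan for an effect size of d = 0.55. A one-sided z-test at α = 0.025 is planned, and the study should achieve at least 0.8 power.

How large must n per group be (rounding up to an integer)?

Set Φ(δ − 1.960) = 0.8; then δ − 1.960 = Φ⁻¹(0.8) = 0.842, giving δ = 2.802.
δ = d·√(n/2) ⇒ n = 2(δ/d)² = 2 × (2.802 / 0.55)² = 51.89.
Round up to the next whole unit.

n = 52 per group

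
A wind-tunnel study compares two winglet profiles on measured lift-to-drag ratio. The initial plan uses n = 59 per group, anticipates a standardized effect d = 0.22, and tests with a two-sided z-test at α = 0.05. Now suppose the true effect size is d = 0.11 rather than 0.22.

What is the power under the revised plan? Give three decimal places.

With d = 0.11: δ = d·√(n/2) = 0.11 × √(59/2) = 0.5975. Critical value z_{0.025} = 1.960.
Revised power = Φ(δ − 1.960) + Φ(−δ − 1.960) = Φ(-1.363) + Φ(-2.557) = 0.0865 + 0.0053 = 0.0918.

Power ≈ 0.092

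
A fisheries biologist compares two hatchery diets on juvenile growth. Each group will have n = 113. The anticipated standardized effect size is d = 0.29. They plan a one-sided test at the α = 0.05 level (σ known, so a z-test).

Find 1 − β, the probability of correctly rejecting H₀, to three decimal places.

Noncentrality parameter: δ = d·√(n/2) = 0.29 × √(113/2) = 2.1798
One-sided α = 0.05 → critical value z_{0.05} = 1.645.
Power = P(Z > 1.645 − δ) = Φ(0.535) = 0.7037.

Power ≈ 0.704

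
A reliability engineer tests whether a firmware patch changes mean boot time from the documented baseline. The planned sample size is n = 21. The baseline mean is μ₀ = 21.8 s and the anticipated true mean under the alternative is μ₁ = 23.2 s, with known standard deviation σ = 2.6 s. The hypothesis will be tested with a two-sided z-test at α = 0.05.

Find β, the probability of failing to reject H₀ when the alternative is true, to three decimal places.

β ≈ 0.306

Standardized effect: d = |μ₁ − μ₀| / σ = |23.2 − 21.8| / 2.6 = 0.5385
Noncentrality parameter: δ = d·√n = 0.5385 × √21 = 2.4675
Two-sided α = 0.05 → critical value z_{0.025} = 1.960.
Power = Φ(δ − 1.960) + Φ(−δ − 1.960) = Φ(0.508) + Φ(-4.428) = 0.6941 + 0.0000 = 0.6941.
Type II error: β = 1 − power = 1 − 0.6941 = 0.3059.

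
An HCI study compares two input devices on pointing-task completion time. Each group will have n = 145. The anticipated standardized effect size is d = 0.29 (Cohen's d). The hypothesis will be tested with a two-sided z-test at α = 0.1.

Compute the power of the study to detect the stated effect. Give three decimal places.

Noncentrality parameter: δ = d·√(n/2) = 0.29 × √(145/2) = 2.4693
Critical value for a two-sided test at α = 0.1: z_{α/2} = 1.645.
Power = Φ(δ − 1.645) + Φ(−δ − 1.645) = Φ(0.824) + Φ(-4.114) = 0.7951 + 0.0000 = 0.7952.

Power ≈ 0.795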